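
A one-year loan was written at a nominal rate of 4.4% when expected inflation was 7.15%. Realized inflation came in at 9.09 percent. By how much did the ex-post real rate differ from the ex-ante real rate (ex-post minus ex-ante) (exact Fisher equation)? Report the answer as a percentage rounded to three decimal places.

Ex-ante: (1 + 0.0440)/(1 + 0.0715) − 1 = -2.5665%
Ex-post: (1 + 0.0440)/(1 + 0.0909) − 1 = -4.2992%
Difference (ex-post − ex-ante) = -1.7327% → -1.733%.

-1.733%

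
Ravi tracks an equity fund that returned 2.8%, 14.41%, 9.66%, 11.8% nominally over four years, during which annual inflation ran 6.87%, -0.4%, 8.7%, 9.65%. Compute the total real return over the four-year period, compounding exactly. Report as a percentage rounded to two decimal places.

13.66%

Compound the nominal returns: 1.0280 × 1.1441 × 1.0966 × 1.1180 = 1.441940.
Compound inflation: 1.0687 × 0.9960 × 1.0870 × 1.0965 = 1.268684.
Deflate: 1.441940 / 1.268684 = 1.136564.
Total real return = 1.136564 − 1 → 13.66%.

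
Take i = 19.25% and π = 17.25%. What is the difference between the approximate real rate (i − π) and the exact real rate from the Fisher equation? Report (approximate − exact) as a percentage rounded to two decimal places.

0.29%

Approximate: r ≈ 19.250% − 17.250% = 2.0000%
Exact: (1 + 0.1925)/(1 + 0.1725) − 1 = 1.7058%
Error = 2.0000% − 1.7058% = 0.2942% → 0.29%.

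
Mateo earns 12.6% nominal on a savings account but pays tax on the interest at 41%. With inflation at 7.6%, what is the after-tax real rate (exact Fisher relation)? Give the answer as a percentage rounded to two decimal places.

After-tax nominal return = 12.6% × (1 − 0.41) = 7.4340%.
1 + r = 1.07434 / 1.07600 = 0.998457
After-tax real rate = 0.998457 − 1 → -0.15%.

-0.15%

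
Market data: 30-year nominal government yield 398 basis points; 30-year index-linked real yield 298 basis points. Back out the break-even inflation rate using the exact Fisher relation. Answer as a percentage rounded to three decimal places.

0.971%

(1 + π) = (1 + i)/(1 + r) = 1.03980 / 1.02980 = 1.009711
Break-even inflation = 1.009711 − 1 → 0.971%.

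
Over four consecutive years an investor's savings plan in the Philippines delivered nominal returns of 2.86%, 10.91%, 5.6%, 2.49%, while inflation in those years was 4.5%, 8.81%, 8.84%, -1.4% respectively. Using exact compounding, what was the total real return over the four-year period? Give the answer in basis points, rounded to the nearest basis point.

Nominal growth factor = 1.0286 × 1.1091 × 1.0560 × 1.0249 = 1.234703
Price-level growth factor = 1.0450 × 1.0881 × 1.0884 × 0.9860 = 1.220255
Real growth factor = 1.234703 / 1.220255 = 1.011841
Total real return = 1.011841 − 1 → 118 basis points.

118 basis points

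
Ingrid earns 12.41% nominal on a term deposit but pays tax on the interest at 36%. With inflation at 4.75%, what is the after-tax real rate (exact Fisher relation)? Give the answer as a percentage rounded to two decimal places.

3.05%

After-tax nominal return = 12.41% × (1 − 0.36) = 7.9424%.
1 + r = 1.079424 / 1.04750 = 1.030476
After-tax real rate = 1.030476 − 1 → 3.05%.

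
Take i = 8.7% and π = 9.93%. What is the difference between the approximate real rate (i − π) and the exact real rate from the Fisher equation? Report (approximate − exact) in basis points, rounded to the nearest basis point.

-11 basis points

Approximate: r ≈ 8.700% − 9.930% = -1.2300%
Exact: (1 + 0.0870)/(1 + 0.0993) − 1 = -1.1189%
Error = -1.2300% − (-1.1189%) = -0.1111% → -11 basis points.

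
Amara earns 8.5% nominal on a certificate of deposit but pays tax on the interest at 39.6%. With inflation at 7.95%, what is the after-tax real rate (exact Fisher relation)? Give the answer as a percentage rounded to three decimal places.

After-tax nominal return = 8.5% × (1 − 0.396) = 5.1340%.
1 + r = 1.05134 / 1.07950 = 0.973914
After-tax real rate = 0.973914 − 1 → -2.609%.

-2.609%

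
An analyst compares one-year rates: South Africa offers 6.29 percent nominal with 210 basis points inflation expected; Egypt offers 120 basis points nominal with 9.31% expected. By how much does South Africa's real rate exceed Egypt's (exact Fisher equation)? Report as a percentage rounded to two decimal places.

11.52%

South Africa: (1 + 0.0629)/(1 + 0.0210) − 1 = 4.1038%
Egypt: (1 + 0.0120)/(1 + 0.0931) − 1 = -7.4193%
Differential = 4.1038% − (-7.4193%) = 11.5231% → 11.52%.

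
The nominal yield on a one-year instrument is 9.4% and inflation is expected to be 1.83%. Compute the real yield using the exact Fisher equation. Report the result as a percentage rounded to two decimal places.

7.43%

1 + r = 1.09400 / 1.01830 = 1.074340
r = 1.074340 − 1 = 7.4340%, i.e. 7.43%.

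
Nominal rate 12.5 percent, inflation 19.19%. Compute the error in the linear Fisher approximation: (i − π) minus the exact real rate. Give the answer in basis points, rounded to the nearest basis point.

-108 basis points

Approximate: r ≈ 12.500% − 19.190% = -6.6900%
Exact: (1 + 0.1250)/(1 + 0.1919) − 1 = -5.6129%
Error = -6.6900% − (-5.6129%) = -1.0771% → -108 basis points.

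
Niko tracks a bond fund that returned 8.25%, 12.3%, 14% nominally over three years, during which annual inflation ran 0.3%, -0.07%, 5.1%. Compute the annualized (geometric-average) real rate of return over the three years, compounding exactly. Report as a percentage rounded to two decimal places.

Compound the nominal returns: 1.0825 × 1.1230 × 1.1400 = 1.38583815.
Compound inflation: 1.0030 × 0.9993 × 1.0510 = 1.05341509.
Deflate: 1.38583815 / 1.05341509 = 1.31556702.
Annualized real rate = 1.31556702^(1/3) − 1 = 9.5732% → 9.57%.

9.57%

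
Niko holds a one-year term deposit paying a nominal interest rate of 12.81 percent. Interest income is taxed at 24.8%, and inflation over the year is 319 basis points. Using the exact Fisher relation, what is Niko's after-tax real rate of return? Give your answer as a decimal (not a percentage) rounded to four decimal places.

After-tax nominal return = 12.81% × (1 − 0.248) = 9.63312%.
1 + r = 1.0963312 / 1.03190 = 1.062439
After-tax real rate = 1.062439 − 1 → 0.0624.

0.0624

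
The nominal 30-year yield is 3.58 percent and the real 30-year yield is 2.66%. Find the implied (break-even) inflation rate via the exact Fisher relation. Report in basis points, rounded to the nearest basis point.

(1 + π) = (1 + i)/(1 + r) = 1.03580 / 1.02660 = 1.008962
Break-even inflation = 1.008962 − 1 → 90 basis points.

90 basis points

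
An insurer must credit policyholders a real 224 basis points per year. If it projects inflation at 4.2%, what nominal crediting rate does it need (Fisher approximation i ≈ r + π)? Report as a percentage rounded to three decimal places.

i ≈ r + π = 2.24% + 4.2% = 6.440%.

6.440%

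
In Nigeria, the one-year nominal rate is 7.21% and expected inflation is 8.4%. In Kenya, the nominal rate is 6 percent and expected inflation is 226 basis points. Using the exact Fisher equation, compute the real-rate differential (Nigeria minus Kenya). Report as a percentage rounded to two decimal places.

Nigeria: (1 + 0.0721)/(1 + 0.0840) − 1 = -1.0978%
Kenya: (1 + 0.0600)/(1 + 0.0226) − 1 = 3.6573%
Differential = -1.0978% − 3.6573% = -4.7551% → -4.76%.

-4.76%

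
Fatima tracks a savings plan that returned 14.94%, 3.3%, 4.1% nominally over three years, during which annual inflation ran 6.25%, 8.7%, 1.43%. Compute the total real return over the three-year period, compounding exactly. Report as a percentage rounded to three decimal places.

5.511%

Nominal growth factor = 1.1494 × 1.0330 × 1.0410 = 1.236011
Price-level growth factor = 1.0625 × 1.0870 × 1.0143 = 1.171453
Real growth factor = 1.236011 / 1.171453 = 1.055109
Total real return = 1.055109 − 1 → 5.511%.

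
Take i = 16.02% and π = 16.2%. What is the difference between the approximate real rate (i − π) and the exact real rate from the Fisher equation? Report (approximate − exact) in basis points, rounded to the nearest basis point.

-3 basis points

Approximate: r ≈ 16.020% − 16.200% = -0.1800%
Exact: (1 + 0.1602)/(1 + 0.1620) − 1 = -0.1549%
Error = -0.1800% − (-0.1549%) = -0.0251% → -3 basis points.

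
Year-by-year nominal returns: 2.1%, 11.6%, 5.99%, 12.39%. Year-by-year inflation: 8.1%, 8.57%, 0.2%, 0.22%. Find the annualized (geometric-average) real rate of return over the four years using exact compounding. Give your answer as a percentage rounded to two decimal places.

3.59%

Compound the nominal returns: 1.0210 × 1.1160 × 1.0599 × 1.1239 = 1.35732079.
Compound inflation: 1.0810 × 1.0857 × 1.0020 × 1.0022 = 1.17857616.
Deflate: 1.35732079 / 1.17857616 = 1.15166150.
Annualized real rate = 1.15166150^(1/4) − 1 = 3.5932% → 3.59%.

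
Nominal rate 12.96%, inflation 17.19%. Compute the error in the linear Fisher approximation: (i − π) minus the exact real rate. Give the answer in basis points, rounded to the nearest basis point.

-62 basis points

Approximate: r ≈ 12.960% − 17.190% = -4.2300%
Exact: (1 + 0.1296)/(1 + 0.1719) − 1 = -3.6095%
Error = -4.2300% − (-3.6095%) = -0.6205% → -62 basis points.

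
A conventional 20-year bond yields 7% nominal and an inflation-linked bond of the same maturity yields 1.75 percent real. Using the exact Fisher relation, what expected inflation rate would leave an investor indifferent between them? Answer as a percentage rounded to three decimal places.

5.160%

(1 + π) = (1 + i)/(1 + r) = 1.07000 / 1.01750 = 1.051597
Break-even inflation = 1.051597 − 1 → 5.160%.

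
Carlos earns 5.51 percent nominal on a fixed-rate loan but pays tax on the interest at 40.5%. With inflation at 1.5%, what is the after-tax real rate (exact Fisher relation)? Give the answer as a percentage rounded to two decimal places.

1.75%

After-tax nominal return = 5.51% × (1 − 0.405) = 3.27845%.
1 + r = 1.0327845 / 1.01500 = 1.017522
After-tax real rate = 1.017522 − 1 → 1.75%.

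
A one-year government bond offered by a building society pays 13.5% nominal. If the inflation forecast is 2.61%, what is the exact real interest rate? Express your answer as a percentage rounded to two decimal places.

10.61%

1 + r = 1.13500 / 1.02610 = 1.106130
r = 1.106130 − 1 = 10.6130%, i.e. 10.61%.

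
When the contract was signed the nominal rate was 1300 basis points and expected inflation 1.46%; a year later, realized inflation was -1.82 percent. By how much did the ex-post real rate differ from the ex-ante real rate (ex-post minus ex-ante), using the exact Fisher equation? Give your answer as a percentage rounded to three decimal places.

3.721%

Ex-ante: (1 + 0.1300)/(1 + 0.0146) − 1 = 11.3739%
Ex-post: (1 + 0.1300)/(1 − 0.0182) − 1 = 15.0947%
Difference (ex-post − ex-ante) = 3.7208% → 3.721%.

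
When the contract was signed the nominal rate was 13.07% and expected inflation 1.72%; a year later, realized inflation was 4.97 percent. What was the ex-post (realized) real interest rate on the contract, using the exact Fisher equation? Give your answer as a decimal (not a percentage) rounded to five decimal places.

Ex-post: (1 + 0.1307)/(1 + 0.0497) − 1 = 7.71649%
So the realized real rate is 0.07716.

0.07716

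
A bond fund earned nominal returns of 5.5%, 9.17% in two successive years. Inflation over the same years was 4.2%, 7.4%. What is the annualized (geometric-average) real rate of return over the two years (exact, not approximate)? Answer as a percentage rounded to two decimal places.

1.45%

Nominal growth factor = 1.0550 × 1.0917 = 1.15174350
Price-level growth factor = 1.0420 × 1.0740 = 1.11910800
Real growth factor = 1.15174350 / 1.11910800 = 1.02916206
Annualized real rate = 1.02916206^(1/2) − 1 = 1.4476% → 1.45%.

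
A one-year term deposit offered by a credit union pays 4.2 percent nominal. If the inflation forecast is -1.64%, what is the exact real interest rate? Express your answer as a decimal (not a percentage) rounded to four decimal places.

0.0594

By the Fisher equation, 1 + r = (1 + i)/(1 + π).
1 + r = 1.04200 / 0.98360 = 1.059374
r = 1.059374 − 1 = 5.9374%, i.e. 0.0594.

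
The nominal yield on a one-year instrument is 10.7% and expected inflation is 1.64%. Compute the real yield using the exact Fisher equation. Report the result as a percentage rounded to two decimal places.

1 + r = 1.10700 / 1.01640 = 1.089138
r = 1.089138 − 1 = 8.9138%, i.e. 8.91%.

8.91%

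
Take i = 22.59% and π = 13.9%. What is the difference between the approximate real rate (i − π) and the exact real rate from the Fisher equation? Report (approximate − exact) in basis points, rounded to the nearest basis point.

Approximate: r ≈ 22.590% − 13.900% = 8.6900%
Exact: (1 + 0.2259)/(1 + 0.1390) − 1 = 7.6295%
Error = 8.6900% − 7.6295% = 1.0605% → 106 basis points.

106 basis points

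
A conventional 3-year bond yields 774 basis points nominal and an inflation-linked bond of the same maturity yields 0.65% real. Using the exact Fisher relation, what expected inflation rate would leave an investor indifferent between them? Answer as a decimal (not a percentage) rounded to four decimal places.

0.0704

(1 + π) = (1 + i)/(1 + r) = 1.07740 / 1.00650 = 1.070442
Break-even inflation = 1.070442 − 1 → 0.0704.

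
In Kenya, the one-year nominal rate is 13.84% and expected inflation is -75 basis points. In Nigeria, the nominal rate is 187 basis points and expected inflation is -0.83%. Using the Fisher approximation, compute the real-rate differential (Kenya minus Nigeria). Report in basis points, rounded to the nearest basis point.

1189 basis points

Kenya: 13.84% − (-0.75%) = 14.590%
Nigeria: 1.87% − (-0.83%) = 2.700%
Differential = 11.890% → 1189 basis points.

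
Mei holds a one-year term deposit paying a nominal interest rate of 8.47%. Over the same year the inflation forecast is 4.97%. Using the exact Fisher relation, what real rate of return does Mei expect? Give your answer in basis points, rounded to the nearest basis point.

1 + r = 1.08470 / 1.04970 = 1.033343
r = 1.033343 − 1 = 3.3343%, i.e. 333 basis points.

333 basis points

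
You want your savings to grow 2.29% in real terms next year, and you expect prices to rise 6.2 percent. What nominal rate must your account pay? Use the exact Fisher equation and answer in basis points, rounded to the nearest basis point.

863 basis points

(1 + i) = (1 + r)(1 + π) = 1.02290 × 1.06200 = 1.0863198
i = 1.0863198 − 1, so the required nominal rate is 863 basis points.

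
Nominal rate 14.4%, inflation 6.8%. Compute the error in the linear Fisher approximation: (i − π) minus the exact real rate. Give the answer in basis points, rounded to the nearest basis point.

Approximate: r ≈ 14.400% − 6.800% = 7.6000%
Exact: (1 + 0.1440)/(1 + 0.0680) − 1 = 7.1161%
Error = 7.6000% − 7.1161% = 0.4839% → 48 basis points.

48 basis points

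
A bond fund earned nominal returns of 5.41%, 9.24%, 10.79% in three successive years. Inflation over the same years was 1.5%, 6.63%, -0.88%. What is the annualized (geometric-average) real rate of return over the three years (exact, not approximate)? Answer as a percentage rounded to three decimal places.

5.946%

Compound the nominal returns: 1.0541 × 1.0924 × 1.1079 = 1.27574556.
Compound inflation: 1.0150 × 1.0663 × 0.9912 = 1.07277031.
Deflate: 1.27574556 / 1.07277031 = 1.18920663.
Annualized real rate = 1.18920663^(1/3) − 1 = 5.9463% → 5.946%.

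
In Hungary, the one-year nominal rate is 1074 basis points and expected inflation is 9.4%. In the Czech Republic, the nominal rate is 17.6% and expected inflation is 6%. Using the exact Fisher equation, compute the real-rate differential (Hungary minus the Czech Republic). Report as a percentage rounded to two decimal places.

Hungary: (1 + 0.1074)/(1 + 0.0940) − 1 = 1.2249%
The Czech Republic: (1 + 0.1760)/(1 + 0.0600) − 1 = 10.9434%
Differential = 1.2249% − 10.9434% = -9.7185% → -9.72%.

-9.72%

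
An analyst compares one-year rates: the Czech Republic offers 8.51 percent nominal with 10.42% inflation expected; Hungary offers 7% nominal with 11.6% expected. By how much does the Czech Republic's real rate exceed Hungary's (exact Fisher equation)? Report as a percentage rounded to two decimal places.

The Czech Republic: (1 + 0.0851)/(1 + 0.1042) − 1 = -1.7298%
Hungary: (1 + 0.0700)/(1 + 0.1160) − 1 = -4.1219%
Differential = -1.7298% − (-4.1219%) = 2.3921% → 2.39%.

2.39%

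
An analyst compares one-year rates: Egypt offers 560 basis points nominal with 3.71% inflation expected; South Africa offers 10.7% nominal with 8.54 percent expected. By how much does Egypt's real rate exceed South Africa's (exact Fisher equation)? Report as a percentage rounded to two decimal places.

Egypt: (1 + 0.0560)/(1 + 0.0371) − 1 = 1.8224%
South Africa: (1 + 0.1070)/(1 + 0.0854) − 1 = 1.9900%
Differential = 1.8224% − 1.9900% = -0.1677% → -0.17%.

-0.17%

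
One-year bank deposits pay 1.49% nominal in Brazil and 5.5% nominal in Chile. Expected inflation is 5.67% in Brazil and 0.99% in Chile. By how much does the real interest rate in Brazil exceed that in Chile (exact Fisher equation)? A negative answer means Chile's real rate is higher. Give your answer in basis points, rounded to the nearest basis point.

-842 basis points

Brazil: (1 + 0.0149)/(1 + 0.0567) − 1 = -3.9557%
Chile: (1 + 0.0550)/(1 + 0.0099) − 1 = 4.4658%
Differential = -3.9557% − 4.4658% = -8.4215% → -842 basis points.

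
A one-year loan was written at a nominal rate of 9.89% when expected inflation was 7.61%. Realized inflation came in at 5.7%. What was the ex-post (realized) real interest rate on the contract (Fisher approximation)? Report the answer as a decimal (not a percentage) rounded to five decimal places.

0.04190

Ex-post: 9.89% − 5.7% = 4.190%
So the realized real rate is 0.04190.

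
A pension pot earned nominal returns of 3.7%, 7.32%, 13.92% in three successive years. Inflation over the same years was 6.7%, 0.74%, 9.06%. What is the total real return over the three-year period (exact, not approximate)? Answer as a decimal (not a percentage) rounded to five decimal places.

0.08150

Compound the nominal returns: 1.0370 × 1.0732 × 1.1392 = 1.267825.
Compound inflation: 1.0670 × 1.0074 × 1.0906 = 1.172281.
Deflate: 1.267825 / 1.172281 = 1.081503.
Total real return = 1.081503 − 1 → 0.08150.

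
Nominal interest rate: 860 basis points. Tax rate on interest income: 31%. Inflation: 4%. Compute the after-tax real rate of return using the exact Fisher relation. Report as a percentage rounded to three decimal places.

After-tax nominal return = 8.6% × (1 − 0.31) = 5.9340%.
1 + r = 1.05934 / 1.04000 = 1.018596
After-tax real rate = 1.018596 − 1 → 1.860%.

1.860%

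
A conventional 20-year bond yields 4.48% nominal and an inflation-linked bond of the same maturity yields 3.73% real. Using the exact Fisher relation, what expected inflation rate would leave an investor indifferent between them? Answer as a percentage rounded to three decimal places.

(1 + π) = (1 + i)/(1 + r) = 1.04480 / 1.03730 = 1.007230
Break-even inflation = 1.007230 − 1 → 0.723%.

0.723%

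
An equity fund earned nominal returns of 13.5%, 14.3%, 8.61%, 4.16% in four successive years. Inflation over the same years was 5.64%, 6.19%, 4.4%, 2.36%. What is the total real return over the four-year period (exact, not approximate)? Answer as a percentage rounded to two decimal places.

22.42%

Compound the nominal returns: 1.1350 × 1.1430 × 1.0861 × 1.0416 = 1.4676175.
Compound inflation: 1.0564 × 1.0619 × 1.0440 × 1.0236 = 1.1987891.
Deflate: 1.4676175 / 1.1987891 = 1.2242499.
Total real return = 1.2242499 − 1 → 22.42%.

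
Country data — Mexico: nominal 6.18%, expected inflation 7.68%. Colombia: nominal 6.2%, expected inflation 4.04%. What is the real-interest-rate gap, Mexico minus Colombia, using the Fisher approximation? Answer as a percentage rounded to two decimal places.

Mexico: 6.18% − 7.68% = -1.500%
Colombia: 6.2% − 4.04% = 2.160%
Differential = -3.660% → -3.66%.

-3.66%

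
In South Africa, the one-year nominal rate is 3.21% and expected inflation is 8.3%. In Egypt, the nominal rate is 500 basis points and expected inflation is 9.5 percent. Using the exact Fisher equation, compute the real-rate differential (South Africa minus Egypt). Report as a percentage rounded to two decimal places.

South Africa: (1 + 0.0321)/(1 + 0.0830) − 1 = -4.6999%
Egypt: (1 + 0.0500)/(1 + 0.0950) − 1 = -4.1096%
Differential = -4.6999% − (-4.1096%) = -0.5903% → -0.59%.

-0.59%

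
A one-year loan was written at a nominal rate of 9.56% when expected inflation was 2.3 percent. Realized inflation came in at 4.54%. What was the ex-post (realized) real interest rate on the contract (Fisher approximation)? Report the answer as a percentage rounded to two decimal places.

Ex-post: 9.56% − 4.54% = 5.020%
So the realized real rate is 5.02%.

5.02%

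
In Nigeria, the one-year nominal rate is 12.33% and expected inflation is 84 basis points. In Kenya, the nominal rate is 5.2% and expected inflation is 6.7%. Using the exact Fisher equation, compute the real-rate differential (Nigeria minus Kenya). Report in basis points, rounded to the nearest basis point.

1280 basis points

Nigeria: (1 + 0.1233)/(1 + 0.0084) − 1 = 11.3943%
Kenya: (1 + 0.0520)/(1 + 0.0670) − 1 = -1.4058%
Differential = 11.3943% − (-1.4058%) = 12.8001% → 1280 basis points.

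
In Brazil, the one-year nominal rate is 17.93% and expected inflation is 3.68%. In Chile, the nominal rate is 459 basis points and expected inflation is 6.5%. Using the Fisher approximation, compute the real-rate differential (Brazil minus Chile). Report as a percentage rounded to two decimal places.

Brazil: 17.93% − 3.68% = 14.250%
Chile: 4.59% − 6.5% = -1.910%
Differential = 16.160% → 16.16%.

16.16%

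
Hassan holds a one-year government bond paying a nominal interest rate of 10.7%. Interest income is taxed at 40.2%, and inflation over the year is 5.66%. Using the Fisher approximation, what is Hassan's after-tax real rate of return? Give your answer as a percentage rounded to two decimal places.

After-tax nominal return = 10.7% × (1 − 0.402) = 6.3986%.
r ≈ 6.3986% − 5.66% → 0.74%.

0.74%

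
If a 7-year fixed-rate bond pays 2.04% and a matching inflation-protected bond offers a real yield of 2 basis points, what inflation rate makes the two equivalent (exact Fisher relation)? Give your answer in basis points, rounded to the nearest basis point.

202 basis points

(1 + π) = (1 + i)/(1 + r) = 1.02040 / 1.00020 = 1.020196
Break-even inflation = 1.020196 − 1 → 202 basis points.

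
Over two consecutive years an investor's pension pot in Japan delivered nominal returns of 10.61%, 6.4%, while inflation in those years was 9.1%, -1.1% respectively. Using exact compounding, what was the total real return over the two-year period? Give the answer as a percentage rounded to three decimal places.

Nominal growth factor = 1.1061 × 1.0640 = 1.176890
Price-level growth factor = 1.0910 × 0.9890 = 1.078999
Real growth factor = 1.176890 / 1.078999 = 1.090724
Total real return = 1.090724 − 1 → 9.072%.

9.072%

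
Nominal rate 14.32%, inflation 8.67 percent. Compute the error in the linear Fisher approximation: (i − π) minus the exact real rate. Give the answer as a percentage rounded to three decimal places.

0.451%

Approximate: r ≈ 14.320% − 8.670% = 5.6500%
Exact: (1 + 0.1432)/(1 + 0.0867) − 1 = 5.1992%
Error = 5.6500% − 5.1992% = 0.4508% → 0.451%.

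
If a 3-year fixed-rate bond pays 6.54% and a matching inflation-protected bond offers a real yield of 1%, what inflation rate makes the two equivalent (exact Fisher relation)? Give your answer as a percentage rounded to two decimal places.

5.49%

(1 + π) = (1 + i)/(1 + r) = 1.06540 / 1.01000 = 1.054851
Break-even inflation = 1.054851 − 1 → 5.49%.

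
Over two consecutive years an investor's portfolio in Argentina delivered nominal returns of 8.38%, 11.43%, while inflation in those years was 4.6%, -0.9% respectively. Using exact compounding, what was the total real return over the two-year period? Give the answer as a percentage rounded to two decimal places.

Nominal growth factor = 1.0838 × 1.1143 = 1.207678
Price-level growth factor = 1.0460 × 0.9910 = 1.036586
Real growth factor = 1.207678 / 1.036586 = 1.165054
Total real return = 1.165054 − 1 → 16.51%.

16.51%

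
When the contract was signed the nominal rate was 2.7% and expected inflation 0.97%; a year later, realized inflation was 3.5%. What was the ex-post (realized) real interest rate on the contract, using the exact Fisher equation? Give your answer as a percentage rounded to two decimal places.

-0.77%

Ex-post: (1 + 0.0270)/(1 + 0.0350) − 1 = -0.7729%
So the realized real rate is -0.77%.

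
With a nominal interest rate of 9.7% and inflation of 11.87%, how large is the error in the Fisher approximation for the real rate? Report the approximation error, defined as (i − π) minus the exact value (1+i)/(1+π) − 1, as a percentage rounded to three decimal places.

Approximate: r ≈ 9.700% − 11.870% = -2.1700%
Exact: (1 + 0.0970)/(1 + 0.1187) − 1 = -1.9398%
Error = -2.1700% − (-1.9398%) = -0.2302% → -0.230%.

-0.230%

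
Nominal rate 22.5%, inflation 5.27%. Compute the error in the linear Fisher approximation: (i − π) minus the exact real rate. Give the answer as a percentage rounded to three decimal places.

Approximate: r ≈ 22.500% − 5.270% = 17.2300%
Exact: (1 + 0.2250)/(1 + 0.0527) − 1 = 16.3674%
Error = 17.2300% − 16.3674% = 0.8626% → 0.863%.

0.863%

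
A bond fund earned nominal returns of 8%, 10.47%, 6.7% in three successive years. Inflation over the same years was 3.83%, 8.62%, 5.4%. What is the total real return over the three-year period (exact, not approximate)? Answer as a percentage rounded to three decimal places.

Compound the nominal returns: 1.0800 × 1.1047 × 1.0670 = 1.273012.
Compound inflation: 1.0383 × 1.0862 × 1.0540 = 1.188703.
Deflate: 1.273012 / 1.188703 = 1.070926.
Total real return = 1.070926 − 1 → 7.093%.

7.093%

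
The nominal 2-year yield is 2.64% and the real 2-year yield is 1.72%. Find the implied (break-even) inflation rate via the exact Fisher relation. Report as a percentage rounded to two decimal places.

0.90%

(1 + π) = (1 + i)/(1 + r) = 1.02640 / 1.01720 = 1.009044
Break-even inflation = 1.009044 − 1 → 0.90%.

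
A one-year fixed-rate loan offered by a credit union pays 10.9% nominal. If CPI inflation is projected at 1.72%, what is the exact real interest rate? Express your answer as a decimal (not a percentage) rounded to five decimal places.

By the Fisher identity, 1 + r = (1 + i)/(1 + π).
1 + r = 1.10900 / 1.01720 = 1.090248
r = 1.090248 − 1 = 9.0248%, i.e. 0.09025.

0.09025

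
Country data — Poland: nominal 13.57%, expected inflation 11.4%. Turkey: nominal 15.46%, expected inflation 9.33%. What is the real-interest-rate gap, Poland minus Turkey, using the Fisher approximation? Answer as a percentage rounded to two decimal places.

-3.96%

Poland: 13.57% − 11.4% = 2.170%
Turkey: 15.46% − 9.33% = 6.130%
Differential = -3.960% → -3.96%.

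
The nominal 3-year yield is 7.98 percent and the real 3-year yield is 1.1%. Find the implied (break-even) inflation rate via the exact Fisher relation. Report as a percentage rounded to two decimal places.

(1 + π) = (1 + i)/(1 + r) = 1.07980 / 1.01100 = 1.068051
Break-even inflation = 1.068051 − 1 → 6.81%.

6.81%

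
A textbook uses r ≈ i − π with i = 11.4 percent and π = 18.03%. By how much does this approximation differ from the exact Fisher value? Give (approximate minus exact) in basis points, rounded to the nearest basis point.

-101 basis points

Approximate: r ≈ 11.400% − 18.030% = -6.6300%
Exact: (1 + 0.1140)/(1 + 0.1803) − 1 = -5.6172%
Error = -6.6300% − (-5.6172%) = -1.0128% → -101 basis points.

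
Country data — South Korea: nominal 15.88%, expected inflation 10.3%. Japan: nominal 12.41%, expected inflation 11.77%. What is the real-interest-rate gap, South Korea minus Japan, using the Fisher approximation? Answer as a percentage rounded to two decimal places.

South Korea: 15.88% − 10.3% = 5.580%
Japan: 12.41% − 11.77% = 0.640%
Differential = 4.940% → 4.94%.

4.94%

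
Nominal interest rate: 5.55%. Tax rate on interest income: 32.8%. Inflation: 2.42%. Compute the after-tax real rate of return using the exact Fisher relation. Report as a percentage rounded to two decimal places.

1.28%

After-tax nominal return = 5.55% × (1 − 0.328) = 3.7296%.
1 + r = 1.037296 / 1.02420 = 1.012787
After-tax real rate = 1.012787 − 1 → 1.28%.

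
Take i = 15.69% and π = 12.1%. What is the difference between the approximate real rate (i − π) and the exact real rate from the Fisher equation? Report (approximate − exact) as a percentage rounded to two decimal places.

Approximate: r ≈ 15.690% − 12.100% = 3.5900%
Exact: (1 + 0.1569)/(1 + 0.1210) − 1 = 3.2025%
Error = 3.5900% − 3.2025% = 0.3875% → 0.39%.

0.39%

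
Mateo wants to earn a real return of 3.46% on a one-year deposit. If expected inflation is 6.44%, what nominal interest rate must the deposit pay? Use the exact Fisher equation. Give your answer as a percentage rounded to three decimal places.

10.123%

(1 + i) = (1 + r)(1 + π) = 1.03460 × 1.06440 = 1.10122824
i = 1.10122824 − 1, so the required nominal rate is 10.123%.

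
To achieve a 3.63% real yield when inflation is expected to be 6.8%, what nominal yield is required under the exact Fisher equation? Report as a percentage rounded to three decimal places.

10.677%

(1 + i) = (1 + r)(1 + π) = 1.03630 × 1.06800 = 1.1067684
i = 1.1067684 − 1, so the required nominal rate is 10.677%.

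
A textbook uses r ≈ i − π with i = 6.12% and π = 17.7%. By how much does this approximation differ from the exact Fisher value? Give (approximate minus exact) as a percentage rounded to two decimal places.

Approximate: r ≈ 6.120% − 17.700% = -11.5800%
Exact: (1 + 0.0612)/(1 + 0.1770) − 1 = -9.8386%
Error = -11.5800% − (-9.8386%) = -1.7414% → -1.74%.

-1.74%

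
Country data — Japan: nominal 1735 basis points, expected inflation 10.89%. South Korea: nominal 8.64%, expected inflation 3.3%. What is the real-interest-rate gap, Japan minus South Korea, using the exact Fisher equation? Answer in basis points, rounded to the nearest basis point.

Japan: (1 + 0.1735)/(1 + 0.1089) − 1 = 5.8256%
South Korea: (1 + 0.0864)/(1 + 0.0330) − 1 = 5.1694%
Differential = 5.8256% − 5.1694% = 0.6562% → 66 basis points.

66 basis points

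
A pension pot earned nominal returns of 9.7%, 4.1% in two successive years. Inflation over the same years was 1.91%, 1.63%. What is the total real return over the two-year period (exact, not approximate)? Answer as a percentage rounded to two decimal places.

Compound the nominal returns: 1.0970 × 1.0410 = 1.141977.
Compound inflation: 1.0191 × 1.0163 = 1.035711.
Deflate: 1.141977 / 1.035711 = 1.102602.
Total real return = 1.102602 − 1 → 10.26%.

10.26%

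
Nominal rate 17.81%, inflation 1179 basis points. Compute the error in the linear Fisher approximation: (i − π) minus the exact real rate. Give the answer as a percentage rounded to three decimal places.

Approximate: r ≈ 17.810% − 11.790% = 6.0200%
Exact: (1 + 0.1781)/(1 + 0.1179) − 1 = 5.3851%
Error = 6.0200% − 5.3851% = 0.6349% → 0.635%.

0.635%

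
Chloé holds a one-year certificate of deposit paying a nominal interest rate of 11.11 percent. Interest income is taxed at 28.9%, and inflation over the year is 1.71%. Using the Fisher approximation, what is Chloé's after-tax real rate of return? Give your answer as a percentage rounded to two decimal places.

6.19%

After-tax nominal return = 11.11% × (1 − 0.289) = 7.89921%.
r ≈ 7.89921% − 1.71% → 6.19%.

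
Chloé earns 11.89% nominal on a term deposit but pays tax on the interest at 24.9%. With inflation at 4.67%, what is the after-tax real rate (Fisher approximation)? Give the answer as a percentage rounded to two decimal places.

After-tax nominal return = 11.89% × (1 − 0.249) = 8.92939%.
r ≈ 8.92939% − 4.67% → 4.26%.

4.26%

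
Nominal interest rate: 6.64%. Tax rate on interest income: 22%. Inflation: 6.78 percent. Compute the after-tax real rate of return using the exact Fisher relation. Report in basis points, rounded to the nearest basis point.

After-tax nominal return = 6.64% × (1 − 0.22) = 5.1792%.
1 + r = 1.051792 / 1.06780 = 0.985008
After-tax real rate = 0.985008 − 1 → -150 basis points.

-150 basis points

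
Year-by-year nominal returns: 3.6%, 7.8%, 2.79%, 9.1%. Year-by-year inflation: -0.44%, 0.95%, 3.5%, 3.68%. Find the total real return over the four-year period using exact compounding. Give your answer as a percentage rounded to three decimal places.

Nominal growth factor = 1.0360 × 1.0780 × 1.0279 × 1.0910 = 1.25243194
Price-level growth factor = 0.9956 × 1.0095 × 1.0350 × 1.0368 = 1.07851589
Real growth factor = 1.25243194 / 1.07851589 = 1.16125496
Total real return = 1.16125496 − 1 → 16.125%.

16.125%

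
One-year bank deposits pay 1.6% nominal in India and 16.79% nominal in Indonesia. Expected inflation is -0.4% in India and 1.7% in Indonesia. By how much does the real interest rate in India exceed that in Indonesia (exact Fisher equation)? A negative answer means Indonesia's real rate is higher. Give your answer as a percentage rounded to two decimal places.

India: (1 + 0.0160)/(1 − 0.0040) − 1 = 2.0080%
Indonesia: (1 + 0.1679)/(1 + 0.0170) − 1 = 14.8378%
Differential = 2.0080% − 14.8378% = -12.8297% → -12.83%.

-12.83%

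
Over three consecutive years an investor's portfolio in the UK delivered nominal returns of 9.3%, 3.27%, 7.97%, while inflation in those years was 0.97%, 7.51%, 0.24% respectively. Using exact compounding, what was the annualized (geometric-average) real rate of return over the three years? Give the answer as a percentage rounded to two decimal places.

3.85%

Compound the nominal returns: 1.0930 × 1.0327 × 1.0797 = 1.21870177.
Compound inflation: 1.0097 × 1.0751 × 1.0024 = 1.08813374.
Deflate: 1.21870177 / 1.08813374 = 1.11999263.
Annualized real rate = 1.11999263^(1/3) − 1 = 3.8497% → 3.85%.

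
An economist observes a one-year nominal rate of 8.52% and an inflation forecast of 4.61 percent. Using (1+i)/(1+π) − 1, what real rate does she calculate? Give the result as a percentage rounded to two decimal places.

3.74%

1 + r = 1.08520 / 1.04610 = 1.037377
r = 1.037377 − 1 = 3.7377%, i.e. 3.74%.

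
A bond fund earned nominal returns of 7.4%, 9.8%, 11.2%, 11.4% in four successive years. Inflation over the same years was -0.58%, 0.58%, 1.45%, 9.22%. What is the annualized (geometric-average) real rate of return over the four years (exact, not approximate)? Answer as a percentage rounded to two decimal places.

Compound the nominal returns: 1.0740 × 1.0980 × 1.1120 × 1.1140 = 1.46081964.
Compound inflation: 0.9942 × 1.0058 × 1.0145 × 1.0922 = 1.10799963.
Deflate: 1.46081964 / 1.10799963 = 1.31842972.
Annualized real rate = 1.31842972^(1/4) − 1 = 7.1554% → 7.16%.

7.16%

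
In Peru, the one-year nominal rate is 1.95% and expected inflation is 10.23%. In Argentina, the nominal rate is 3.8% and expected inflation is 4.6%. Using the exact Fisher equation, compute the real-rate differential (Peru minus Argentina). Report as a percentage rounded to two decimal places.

Peru: (1 + 0.0195)/(1 + 0.1023) − 1 = -7.5116%
Argentina: (1 + 0.0380)/(1 + 0.0460) − 1 = -0.7648%
Differential = -7.5116% − (-0.7648%) = -6.7467% → -6.75%.

-6.75%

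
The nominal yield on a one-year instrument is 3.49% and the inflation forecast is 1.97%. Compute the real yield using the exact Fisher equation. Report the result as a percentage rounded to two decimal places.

1.49%

1 + r = 1.03490 / 1.01970 = 1.014906
r = 1.014906 − 1 = 1.4906%, i.e. 1.49%.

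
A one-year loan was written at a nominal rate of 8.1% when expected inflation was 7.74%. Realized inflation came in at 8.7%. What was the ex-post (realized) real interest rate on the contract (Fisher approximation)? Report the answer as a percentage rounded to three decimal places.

-0.600%

Ex-post: 8.1% − 8.7% = -0.600%
So the realized real rate is -0.600%.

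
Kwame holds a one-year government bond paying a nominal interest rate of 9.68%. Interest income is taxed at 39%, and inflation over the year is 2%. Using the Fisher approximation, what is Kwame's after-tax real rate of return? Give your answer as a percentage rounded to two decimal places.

After-tax nominal return = 9.68% × (1 − 0.39) = 5.9048%.
r ≈ 5.9048% − 2% → 3.90%.

3.90%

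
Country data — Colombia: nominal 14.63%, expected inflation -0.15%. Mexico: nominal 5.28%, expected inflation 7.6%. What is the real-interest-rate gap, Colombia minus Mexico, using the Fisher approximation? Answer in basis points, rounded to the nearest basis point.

1710 basis points

Colombia: 14.63% − (-0.15%) = 14.780%
Mexico: 5.28% − 7.6% = -2.320%
Differential = 17.100% → 1710 basis points.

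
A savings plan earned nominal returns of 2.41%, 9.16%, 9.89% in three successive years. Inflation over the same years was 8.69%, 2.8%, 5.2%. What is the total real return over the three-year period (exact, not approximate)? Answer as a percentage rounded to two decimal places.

4.51%

Compound the nominal returns: 1.0241 × 1.0916 × 1.0989 = 1.228469.
Compound inflation: 1.0869 × 1.0280 × 1.0520 = 1.175435.
Deflate: 1.228469 / 1.175435 = 1.045119.
Total real return = 1.045119 − 1 → 4.51%.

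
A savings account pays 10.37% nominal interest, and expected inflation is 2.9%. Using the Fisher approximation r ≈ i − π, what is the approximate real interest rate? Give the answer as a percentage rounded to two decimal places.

r ≈ i − π = 10.37% − 2.9% = 7.47%.

7.47%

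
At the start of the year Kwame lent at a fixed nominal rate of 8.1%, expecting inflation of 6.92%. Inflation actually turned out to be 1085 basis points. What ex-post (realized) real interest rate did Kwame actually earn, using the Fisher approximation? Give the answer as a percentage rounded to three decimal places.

Ex-post: 8.1% − 10.85% = -2.750%
So the realized real rate is -2.750%.

-2.750%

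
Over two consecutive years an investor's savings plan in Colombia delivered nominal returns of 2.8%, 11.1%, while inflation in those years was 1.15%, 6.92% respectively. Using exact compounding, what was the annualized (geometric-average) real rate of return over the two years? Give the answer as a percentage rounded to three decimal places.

2.764%

Nominal growth factor = 1.0280 × 1.1110 = 1.14210800
Price-level growth factor = 1.0115 × 1.0692 = 1.08149580
Real growth factor = 1.14210800 / 1.08149580 = 1.05604479
Annualized real rate = 1.05604479^(1/2) − 1 = 2.7640% → 2.764%.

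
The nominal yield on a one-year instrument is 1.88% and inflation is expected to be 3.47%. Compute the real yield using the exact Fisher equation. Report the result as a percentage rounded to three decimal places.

-1.537%

1 + r = 1.01880 / 1.03470 = 0.984633
r = 0.984633 − 1 = -1.5367%, i.e. -1.537%.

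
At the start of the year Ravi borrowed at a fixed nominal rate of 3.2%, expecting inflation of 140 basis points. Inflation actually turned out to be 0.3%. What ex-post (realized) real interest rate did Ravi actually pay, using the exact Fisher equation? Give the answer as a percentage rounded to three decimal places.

2.891%

Ex-post: (1 + 0.0320)/(1 + 0.0030) − 1 = 2.8913%
So the realized real rate is 2.891%.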